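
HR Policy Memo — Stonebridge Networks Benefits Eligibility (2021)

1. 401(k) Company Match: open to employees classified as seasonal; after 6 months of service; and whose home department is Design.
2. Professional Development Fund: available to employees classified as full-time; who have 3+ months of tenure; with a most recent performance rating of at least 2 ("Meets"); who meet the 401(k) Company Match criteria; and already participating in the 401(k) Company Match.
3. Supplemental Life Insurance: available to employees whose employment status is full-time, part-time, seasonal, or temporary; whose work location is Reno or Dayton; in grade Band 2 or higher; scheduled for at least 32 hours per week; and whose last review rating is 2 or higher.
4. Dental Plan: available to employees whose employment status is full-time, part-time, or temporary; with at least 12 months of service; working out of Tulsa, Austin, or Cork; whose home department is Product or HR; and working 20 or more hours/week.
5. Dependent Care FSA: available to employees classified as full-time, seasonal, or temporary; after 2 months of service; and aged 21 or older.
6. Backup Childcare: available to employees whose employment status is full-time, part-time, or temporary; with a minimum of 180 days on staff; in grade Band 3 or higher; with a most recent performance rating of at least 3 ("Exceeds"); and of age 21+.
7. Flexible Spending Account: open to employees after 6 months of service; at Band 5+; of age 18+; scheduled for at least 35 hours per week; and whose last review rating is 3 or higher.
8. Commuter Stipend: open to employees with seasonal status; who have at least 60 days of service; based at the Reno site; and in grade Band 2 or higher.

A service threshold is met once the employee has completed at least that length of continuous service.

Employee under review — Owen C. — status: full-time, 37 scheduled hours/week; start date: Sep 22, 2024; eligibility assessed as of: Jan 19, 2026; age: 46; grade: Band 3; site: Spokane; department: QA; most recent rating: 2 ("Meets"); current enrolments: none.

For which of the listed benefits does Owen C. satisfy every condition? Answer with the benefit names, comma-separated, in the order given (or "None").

Dependent Care FSA

Service from Sep 22, 2024 to Jan 19, 2026: 484 days.
401(k) Company Match — status full-time ✗ (requires seasonal) → not eligible.
Professional Development Fund — status full-time ✓; service 484 days ≥ 3 months (≈90 days) ✓; rating 2 ≥ 2 ✓; not eligible for 401(k) Company Match ✗ → not eligible.
Supplemental Life Insurance — status full-time ✓; site Spokane ✗ (not Reno or Dayton) → not eligible.
Dental Plan — status full-time ✓; service 484 days ≥ 12 months (≈360 days) ✓; site Spokane ✗ (not Tulsa, Austin, or Cork) → not eligible.
Dependent Care FSA — status full-time ✓; service 484 days ≥ 2 months (≈60 days) ✓; age 46 ≥ 21 ✓ → eligible.
Backup Childcare — status full-time ✓; service 484 days ≥ 180 days ✓; grade Band 3 ≥ Band 3 ✓; rating 2 < 3 ✗ → not eligible.
Flexible Spending Account — service 484 days ≥ 6 months (≈180 days) ✓; grade Band 3 < Band 5 ✗ → not eligible.
Commuter Stipend — status full-time ✗ (requires seasonal) → not eligible.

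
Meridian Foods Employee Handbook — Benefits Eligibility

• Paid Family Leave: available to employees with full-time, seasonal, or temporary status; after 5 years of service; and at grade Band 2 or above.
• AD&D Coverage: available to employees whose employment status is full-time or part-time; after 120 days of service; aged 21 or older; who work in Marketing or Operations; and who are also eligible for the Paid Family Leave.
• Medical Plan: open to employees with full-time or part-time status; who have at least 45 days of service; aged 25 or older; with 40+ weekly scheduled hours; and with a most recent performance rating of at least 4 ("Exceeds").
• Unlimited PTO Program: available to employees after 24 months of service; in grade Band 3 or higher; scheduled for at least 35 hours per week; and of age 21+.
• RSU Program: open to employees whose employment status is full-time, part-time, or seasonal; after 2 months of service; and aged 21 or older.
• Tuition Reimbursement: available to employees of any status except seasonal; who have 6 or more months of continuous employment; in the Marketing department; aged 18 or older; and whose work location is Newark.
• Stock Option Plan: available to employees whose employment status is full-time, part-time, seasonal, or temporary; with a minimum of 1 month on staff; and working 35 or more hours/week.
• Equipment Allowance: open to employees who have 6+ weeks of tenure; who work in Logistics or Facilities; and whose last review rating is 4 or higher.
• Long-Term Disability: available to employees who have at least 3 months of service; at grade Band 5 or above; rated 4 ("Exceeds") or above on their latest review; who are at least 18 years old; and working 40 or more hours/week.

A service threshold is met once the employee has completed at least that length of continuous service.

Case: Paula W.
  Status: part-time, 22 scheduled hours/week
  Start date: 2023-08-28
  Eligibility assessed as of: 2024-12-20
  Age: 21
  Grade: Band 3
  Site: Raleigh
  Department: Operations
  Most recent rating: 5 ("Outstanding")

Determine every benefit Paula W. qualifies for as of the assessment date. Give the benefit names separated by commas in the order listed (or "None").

Service from 2023-08-28 to 2024-12-20: 480 days.
Paid Family Leave — status part-time ✗ (requires full-time, seasonal, or temporary) → not eligible.
AD&D Coverage — status part-time ✓; service 480 days ≥ 120 days ✓; age 21 ≥ 21 ✓; dept Operations ✓; not eligible for Paid Family Leave ✗ → not eligible.
Medical Plan — status part-time ✓; service 480 days ≥ 45 days ✓; age 21 < 25 ✗ → not eligible.
Unlimited PTO Program — service 480 days < 24 months (≈720 days) ✗ → not eligible.
RSU Program — status part-time ✓; service 480 days ≥ 2 months (≈60 days) ✓; age 21 ≥ 21 ✓ → eligible.
Tuition Reimbursement — status part-time ✓ (not excluded); service 480 days ≥ 6 months (≈180 days) ✓; dept Operations ✗ → not eligible.
Stock Option Plan — status part-time ✓; service 480 days ≥ 1 month (≈30 days) ✓; 22 hrs/wk < 35 ✗ → not eligible.
Equipment Allowance — service 480 days ≥ 6 weeks (≈42 days) ✓; dept Operations ✗ → not eligible.
Long-Term Disability — service 480 days ≥ 3 months (≈90 days) ✓; grade Band 3 < Band 5 ✗ → not eligible.

RSU Program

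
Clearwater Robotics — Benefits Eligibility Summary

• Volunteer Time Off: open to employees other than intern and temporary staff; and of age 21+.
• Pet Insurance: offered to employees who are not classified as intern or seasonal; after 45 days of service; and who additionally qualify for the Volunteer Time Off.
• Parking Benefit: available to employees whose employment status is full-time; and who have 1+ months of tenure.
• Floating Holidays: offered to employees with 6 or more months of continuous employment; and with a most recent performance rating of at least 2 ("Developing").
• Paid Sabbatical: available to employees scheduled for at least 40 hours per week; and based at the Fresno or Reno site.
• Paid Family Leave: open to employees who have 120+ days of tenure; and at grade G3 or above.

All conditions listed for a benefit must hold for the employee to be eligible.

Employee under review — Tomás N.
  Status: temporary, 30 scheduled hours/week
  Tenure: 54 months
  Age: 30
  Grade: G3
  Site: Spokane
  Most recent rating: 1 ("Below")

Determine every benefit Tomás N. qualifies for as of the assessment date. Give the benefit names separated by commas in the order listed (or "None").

Volunteer Time Off — status temporary ✗ (excluded) → not eligible.
Pet Insurance — status temporary ✓ (not excluded); service 54 months ≥ 45 days ✓; not eligible for Volunteer Time Off ✗ → not eligible.
Parking Benefit — status temporary ✗ (requires full-time) → not eligible.
Floating Holidays — service 54 months ≥ 6 months ✓; rating 1 < 2 ✗ → not eligible.
Paid Sabbatical — 30 hrs/wk < 40 ✗ → not eligible.
Paid Family Leave — service 54 months ≥ 120 days ✓; grade G3 ≥ G3 ✓ → eligible.

Paid Family Leave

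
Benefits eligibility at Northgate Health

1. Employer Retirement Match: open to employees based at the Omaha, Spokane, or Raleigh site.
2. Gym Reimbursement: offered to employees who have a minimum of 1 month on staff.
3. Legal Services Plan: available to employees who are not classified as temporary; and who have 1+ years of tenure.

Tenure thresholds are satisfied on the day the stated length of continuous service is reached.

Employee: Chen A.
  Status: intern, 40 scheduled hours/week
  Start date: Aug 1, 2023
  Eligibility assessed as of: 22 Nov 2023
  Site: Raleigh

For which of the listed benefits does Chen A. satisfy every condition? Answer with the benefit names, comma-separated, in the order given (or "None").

Employer Retirement Match, Gym Reimbursement

Service from Aug 1, 2023 to 22 Nov 2023: 113 days.
Employer Retirement Match — site Raleigh ✓ → eligible.
Gym Reimbursement — service 113 days ≥ 1 month (≈30 days) ✓ → eligible.
Legal Services Plan — status intern ✓ (not excluded); service 113 days < 1 year (≈365 days) ✗ → not eligible.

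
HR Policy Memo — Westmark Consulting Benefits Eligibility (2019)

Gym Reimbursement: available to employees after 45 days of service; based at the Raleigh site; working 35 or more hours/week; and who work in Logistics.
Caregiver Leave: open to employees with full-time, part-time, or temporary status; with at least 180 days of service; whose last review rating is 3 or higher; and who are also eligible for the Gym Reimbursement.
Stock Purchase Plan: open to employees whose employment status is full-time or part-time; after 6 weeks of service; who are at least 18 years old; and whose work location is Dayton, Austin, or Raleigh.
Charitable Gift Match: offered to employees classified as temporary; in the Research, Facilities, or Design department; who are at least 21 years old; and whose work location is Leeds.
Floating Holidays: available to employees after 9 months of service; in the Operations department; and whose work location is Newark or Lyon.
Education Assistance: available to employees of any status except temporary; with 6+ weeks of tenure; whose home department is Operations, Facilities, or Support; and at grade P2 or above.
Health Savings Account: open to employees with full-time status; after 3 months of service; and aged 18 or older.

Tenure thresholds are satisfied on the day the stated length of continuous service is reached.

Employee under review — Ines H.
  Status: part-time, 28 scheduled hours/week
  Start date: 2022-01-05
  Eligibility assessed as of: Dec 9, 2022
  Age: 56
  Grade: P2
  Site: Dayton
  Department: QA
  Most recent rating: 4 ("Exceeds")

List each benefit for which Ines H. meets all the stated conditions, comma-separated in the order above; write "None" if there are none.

Stock Purchase Plan

Service from 2022-01-05 to Dec 9, 2022: 338 days.
Gym Reimbursement — service 338 days ≥ 45 days ✓; site Dayton ✗ (not Raleigh) → not eligible.
Caregiver Leave — status part-time ✓; service 338 days ≥ 180 days ✓; rating 4 ≥ 3 ✓; not eligible for Gym Reimbursement ✗ → not eligible.
Stock Purchase Plan — status part-time ✓; service 338 days ≥ 6 weeks (≈42 days) ✓; age 56 ≥ 18 ✓; site Dayton ✓ → eligible.
Charitable Gift Match — status part-time ✗ (requires temporary) → not eligible.
Floating Holidays — service 338 days ≥ 9 months (≈270 days) ✓; dept QA ✗ → not eligible.
Education Assistance — status part-time ✓ (not excluded); service 338 days ≥ 6 weeks (≈42 days) ✓; dept QA ✗ → not eligible.
Health Savings Account — status part-time ✗ (requires full-time) → not eligible.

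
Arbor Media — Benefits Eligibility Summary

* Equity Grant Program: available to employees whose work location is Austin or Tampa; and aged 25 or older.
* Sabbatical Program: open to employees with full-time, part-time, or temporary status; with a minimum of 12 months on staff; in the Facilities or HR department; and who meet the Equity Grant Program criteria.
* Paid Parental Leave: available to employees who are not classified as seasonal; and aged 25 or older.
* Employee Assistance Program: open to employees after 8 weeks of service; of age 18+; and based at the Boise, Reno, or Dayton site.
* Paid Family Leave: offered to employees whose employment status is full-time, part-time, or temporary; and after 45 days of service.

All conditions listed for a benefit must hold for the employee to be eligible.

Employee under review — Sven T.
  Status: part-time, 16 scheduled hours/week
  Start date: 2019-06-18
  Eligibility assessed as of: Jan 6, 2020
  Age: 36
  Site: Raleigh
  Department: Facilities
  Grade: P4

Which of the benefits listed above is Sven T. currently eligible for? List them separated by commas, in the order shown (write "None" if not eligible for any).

Paid Parental Leave, Paid Family Leave

Service from 2019-06-18 to Jan 6, 2020: 202 days.
Equity Grant Program — site Raleigh ✗ (not Austin or Tampa) → not eligible.
Sabbatical Program — status part-time ✓; service 202 days < 12 months (≈360 days) ✗ → not eligible.
Paid Parental Leave — status part-time ✓ (not excluded); age 36 ≥ 25 ✓ → eligible.
Employee Assistance Program — service 202 days ≥ 8 weeks (≈56 days) ✓; age 36 ≥ 18 ✓; site Raleigh ✗ (not Boise, Reno, or Dayton) → not eligible.
Paid Family Leave — status part-time ✓; service 202 days ≥ 45 days ✓ → eligible.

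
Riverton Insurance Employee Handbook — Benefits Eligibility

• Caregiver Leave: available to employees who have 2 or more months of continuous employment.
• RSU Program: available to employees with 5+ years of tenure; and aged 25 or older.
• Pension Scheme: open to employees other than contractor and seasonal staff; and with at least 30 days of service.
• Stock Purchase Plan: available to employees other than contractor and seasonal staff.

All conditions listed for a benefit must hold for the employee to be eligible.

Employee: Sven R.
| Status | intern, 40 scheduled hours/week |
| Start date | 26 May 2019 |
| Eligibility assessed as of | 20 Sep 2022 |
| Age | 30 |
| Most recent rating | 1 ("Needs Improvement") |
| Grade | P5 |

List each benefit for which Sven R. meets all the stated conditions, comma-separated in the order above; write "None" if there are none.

Caregiver Leave, Pension Scheme, Stock Purchase Plan

Service from 26 May 2019 to 20 Sep 2022: 1213 days.
Caregiver Leave — service 1213 days ≥ 2 months (≈60 days) ✓ → eligible.
RSU Program — service 1213 days < 5 years (≈1825 days) ✗ → not eligible.
Pension Scheme — status intern ✓ (not excluded); service 1213 days ≥ 30 days ✓ → eligible.
Stock Purchase Plan — status intern ✓ (not excluded) → eligible.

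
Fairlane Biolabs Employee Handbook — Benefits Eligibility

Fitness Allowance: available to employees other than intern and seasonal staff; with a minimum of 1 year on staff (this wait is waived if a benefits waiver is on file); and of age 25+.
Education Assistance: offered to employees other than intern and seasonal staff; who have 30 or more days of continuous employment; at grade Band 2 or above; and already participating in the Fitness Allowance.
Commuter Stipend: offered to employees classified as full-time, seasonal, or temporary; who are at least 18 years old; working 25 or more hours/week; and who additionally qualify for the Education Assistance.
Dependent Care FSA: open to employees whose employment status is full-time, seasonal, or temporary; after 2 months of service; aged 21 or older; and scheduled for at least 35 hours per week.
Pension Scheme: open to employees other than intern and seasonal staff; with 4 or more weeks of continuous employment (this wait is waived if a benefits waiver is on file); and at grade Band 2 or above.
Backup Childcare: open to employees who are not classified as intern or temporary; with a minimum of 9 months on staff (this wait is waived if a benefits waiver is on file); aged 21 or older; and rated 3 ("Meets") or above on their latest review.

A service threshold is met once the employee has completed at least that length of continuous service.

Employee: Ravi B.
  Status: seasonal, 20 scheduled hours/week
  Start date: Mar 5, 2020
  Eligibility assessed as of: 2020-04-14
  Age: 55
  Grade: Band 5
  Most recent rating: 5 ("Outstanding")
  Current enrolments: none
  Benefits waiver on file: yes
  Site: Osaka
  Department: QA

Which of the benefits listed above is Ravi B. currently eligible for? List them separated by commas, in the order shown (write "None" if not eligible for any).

Backup Childcare

Service from Mar 5, 2020 to 2020-04-14: 40 days.
Fitness Allowance — status seasonal ✗ (excluded) → not eligible.
Education Assistance — status seasonal ✗ (excluded) → not eligible.
Commuter Stipend — status seasonal ✓; age 55 ≥ 18 ✓; 20 hrs/wk < 25 ✗ → not eligible.
Dependent Care FSA — status seasonal ✓; service 40 days < 2 months (≈60 days) ✗ → not eligible.
Pension Scheme — status seasonal ✗ (excluded) → not eligible.
Backup Childcare — status seasonal ✓ (not excluded); benefits waiver on file ✓; age 55 ≥ 21 ✓; rating 5 ≥ 3 ✓ → eligible.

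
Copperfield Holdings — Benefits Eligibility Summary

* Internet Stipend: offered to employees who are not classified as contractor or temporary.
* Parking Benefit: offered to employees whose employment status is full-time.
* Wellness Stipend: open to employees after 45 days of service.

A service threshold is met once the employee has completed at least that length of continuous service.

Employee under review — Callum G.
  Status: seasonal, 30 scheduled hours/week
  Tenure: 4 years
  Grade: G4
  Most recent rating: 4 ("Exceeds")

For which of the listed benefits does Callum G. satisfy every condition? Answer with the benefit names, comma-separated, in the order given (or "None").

Internet Stipend — status seasonal ✓ (not excluded) → eligible.
Parking Benefit — status seasonal ✗ (requires full-time) → not eligible.
Wellness Stipend — service 4 years ≥ 45 days ✓ → eligible.

Internet Stipend, Wellness Stipend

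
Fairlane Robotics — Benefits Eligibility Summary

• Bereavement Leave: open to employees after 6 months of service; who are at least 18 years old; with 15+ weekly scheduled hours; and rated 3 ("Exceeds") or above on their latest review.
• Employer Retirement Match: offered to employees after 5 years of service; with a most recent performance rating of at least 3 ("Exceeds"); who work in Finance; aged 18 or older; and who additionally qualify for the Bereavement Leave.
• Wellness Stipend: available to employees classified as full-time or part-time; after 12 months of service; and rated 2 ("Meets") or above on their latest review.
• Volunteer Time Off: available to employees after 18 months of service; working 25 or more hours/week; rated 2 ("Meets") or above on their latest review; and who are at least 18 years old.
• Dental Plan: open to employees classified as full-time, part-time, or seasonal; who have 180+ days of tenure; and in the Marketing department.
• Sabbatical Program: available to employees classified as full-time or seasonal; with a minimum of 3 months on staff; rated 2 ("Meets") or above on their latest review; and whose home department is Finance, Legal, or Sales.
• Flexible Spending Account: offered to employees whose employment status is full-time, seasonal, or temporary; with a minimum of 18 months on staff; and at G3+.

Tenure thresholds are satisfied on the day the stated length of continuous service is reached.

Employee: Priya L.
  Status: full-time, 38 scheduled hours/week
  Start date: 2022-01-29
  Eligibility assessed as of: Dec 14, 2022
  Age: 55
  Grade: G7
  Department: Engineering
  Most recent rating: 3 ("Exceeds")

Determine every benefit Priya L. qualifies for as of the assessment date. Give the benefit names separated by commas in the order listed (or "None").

Service from 2022-01-29 to Dec 14, 2022: 319 days.
Bereavement Leave — service 319 days ≥ 6 months (≈180 days) ✓; age 55 ≥ 18 ✓; 38 hrs/wk ≥ 15 ✓; rating 3 ≥ 3 ✓ → eligible.
Employer Retirement Match — service 319 days < 5 years (≈1825 days) ✗ → not eligible.
Wellness Stipend — status full-time ✓; service 319 days < 12 months (≈360 days) ✗ → not eligible.
Volunteer Time Off — service 319 days < 18 months (≈540 days) ✗ → not eligible.
Dental Plan — status full-time ✓; service 319 days ≥ 180 days ✓; dept Engineering ✗ → not eligible.
Sabbatical Program — status full-time ✓; service 319 days ≥ 3 months (≈90 days) ✓; rating 3 ≥ 2 ✓; dept Engineering ✗ → not eligible.
Flexible Spending Account — status full-time ✓; service 319 days < 18 months (≈540 days) ✗ → not eligible.

Bereavement Leave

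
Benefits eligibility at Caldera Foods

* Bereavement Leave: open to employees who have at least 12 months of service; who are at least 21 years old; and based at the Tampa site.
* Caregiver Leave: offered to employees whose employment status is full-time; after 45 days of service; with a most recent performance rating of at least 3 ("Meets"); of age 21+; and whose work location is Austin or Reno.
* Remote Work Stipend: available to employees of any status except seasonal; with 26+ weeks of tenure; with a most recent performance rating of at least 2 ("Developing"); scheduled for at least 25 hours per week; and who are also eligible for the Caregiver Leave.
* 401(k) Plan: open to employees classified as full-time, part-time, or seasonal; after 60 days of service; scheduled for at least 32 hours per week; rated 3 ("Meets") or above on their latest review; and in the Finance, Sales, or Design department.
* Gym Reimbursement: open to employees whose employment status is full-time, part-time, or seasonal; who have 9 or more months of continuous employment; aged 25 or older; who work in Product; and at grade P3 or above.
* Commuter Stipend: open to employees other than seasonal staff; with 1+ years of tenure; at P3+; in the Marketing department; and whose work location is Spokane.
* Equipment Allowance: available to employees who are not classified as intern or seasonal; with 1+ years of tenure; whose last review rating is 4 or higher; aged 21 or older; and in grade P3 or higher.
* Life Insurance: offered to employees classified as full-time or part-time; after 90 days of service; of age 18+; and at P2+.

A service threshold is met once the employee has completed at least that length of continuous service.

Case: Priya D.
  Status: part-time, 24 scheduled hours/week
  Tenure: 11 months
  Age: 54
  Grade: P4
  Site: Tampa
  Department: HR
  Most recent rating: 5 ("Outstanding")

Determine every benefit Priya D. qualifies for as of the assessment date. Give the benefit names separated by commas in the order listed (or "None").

Life Insurance

Bereavement Leave — service 11 months < 12 months ✗ → not eligible.
Caregiver Leave — status part-time ✗ (requires full-time) → not eligible.
Remote Work Stipend — status part-time ✓ (not excluded); service 11 months ≥ 26 weeks (≈182 days) ✓; rating 5 ≥ 2 ✓; 24 hrs/wk < 25 ✗ → not eligible.
401(k) Plan — status part-time ✓; service 11 months ≥ 60 days ✓; 24 hrs/wk < 32 ✗ → not eligible.
Gym Reimbursement — status part-time ✓; service 11 months ≥ 9 months ✓; age 54 ≥ 25 ✓; dept HR ✗ → not eligible.
Commuter Stipend — status part-time ✓ (not excluded); service 11 months < 1 year (≈365 days) ✗ → not eligible.
Equipment Allowance — status part-time ✓ (not excluded); service 11 months < 1 year (≈365 days) ✗ → not eligible.
Life Insurance — status part-time ✓; service 11 months ≥ 90 days ✓; age 54 ≥ 18 ✓; grade P4 ≥ P2 ✓ → eligible.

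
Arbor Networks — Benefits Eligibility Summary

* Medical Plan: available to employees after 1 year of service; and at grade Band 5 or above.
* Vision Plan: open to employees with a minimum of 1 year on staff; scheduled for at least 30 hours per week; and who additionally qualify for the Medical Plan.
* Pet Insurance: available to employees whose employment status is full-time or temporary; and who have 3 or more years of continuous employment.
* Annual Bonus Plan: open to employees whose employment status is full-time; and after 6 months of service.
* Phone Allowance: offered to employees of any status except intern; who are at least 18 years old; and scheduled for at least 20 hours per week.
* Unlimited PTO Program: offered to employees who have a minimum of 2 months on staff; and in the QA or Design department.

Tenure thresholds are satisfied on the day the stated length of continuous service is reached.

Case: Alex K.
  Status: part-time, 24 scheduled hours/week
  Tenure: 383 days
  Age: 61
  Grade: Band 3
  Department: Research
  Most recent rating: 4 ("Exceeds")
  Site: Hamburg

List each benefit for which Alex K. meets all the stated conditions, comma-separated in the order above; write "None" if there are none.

Phone Allowance

Medical Plan — service 383 days ≥ 1 year (≈365 days) ✓; grade Band 3 < Band 5 ✗ → not eligible.
Vision Plan — service 383 days ≥ 1 year (≈365 days) ✓; 24 hrs/wk < 30 ✗ → not eligible.
Pet Insurance — status part-time ✗ (requires full-time or temporary) → not eligible.
Annual Bonus Plan — status part-time ✗ (requires full-time) → not eligible.
Phone Allowance — status part-time ✓ (not excluded); age 61 ≥ 18 ✓; 24 hrs/wk ≥ 20 ✓ → eligible.
Unlimited PTO Program — service 383 days ≥ 2 months (≈60 days) ✓; dept Research ✗ → not eligible.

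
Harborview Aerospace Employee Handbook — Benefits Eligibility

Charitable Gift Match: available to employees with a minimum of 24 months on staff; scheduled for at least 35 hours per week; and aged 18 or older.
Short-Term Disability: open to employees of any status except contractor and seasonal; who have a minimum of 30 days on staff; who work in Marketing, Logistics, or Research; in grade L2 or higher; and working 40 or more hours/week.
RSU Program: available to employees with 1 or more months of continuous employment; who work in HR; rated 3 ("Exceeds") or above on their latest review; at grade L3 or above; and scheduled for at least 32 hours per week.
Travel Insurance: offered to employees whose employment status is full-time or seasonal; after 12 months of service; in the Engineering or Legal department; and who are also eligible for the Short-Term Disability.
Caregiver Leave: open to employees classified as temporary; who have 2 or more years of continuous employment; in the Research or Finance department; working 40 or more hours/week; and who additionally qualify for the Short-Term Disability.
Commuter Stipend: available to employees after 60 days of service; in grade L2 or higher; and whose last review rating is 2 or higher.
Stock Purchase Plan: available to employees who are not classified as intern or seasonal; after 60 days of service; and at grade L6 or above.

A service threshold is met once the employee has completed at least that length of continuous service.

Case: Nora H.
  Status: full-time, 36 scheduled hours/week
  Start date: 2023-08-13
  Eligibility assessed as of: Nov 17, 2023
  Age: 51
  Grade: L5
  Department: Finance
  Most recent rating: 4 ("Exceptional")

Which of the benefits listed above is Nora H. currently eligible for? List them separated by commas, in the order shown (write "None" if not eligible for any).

Commuter Stipend

Service from 2023-08-13 to Nov 17, 2023: 96 days.
Charitable Gift Match — service 96 days < 24 months (≈720 days) ✗ → not eligible.
Short-Term Disability — status full-time ✓ (not excluded); service 96 days ≥ 30 days ✓; dept Finance ✗ → not eligible.
RSU Program — service 96 days ≥ 1 month (≈30 days) ✓; dept Finance ✗ → not eligible.
Travel Insurance — status full-time ✓; service 96 days < 12 months (≈360 days) ✗ → not eligible.
Caregiver Leave — status full-time ✗ (requires temporary) → not eligible.
Commuter Stipend — service 96 days ≥ 60 days ✓; grade L5 ≥ L2 ✓; rating 4 ≥ 2 ✓ → eligible.
Stock Purchase Plan — status full-time ✓ (not excluded); service 96 days ≥ 60 days ✓; grade L5 < L6 ✗ → not eligible.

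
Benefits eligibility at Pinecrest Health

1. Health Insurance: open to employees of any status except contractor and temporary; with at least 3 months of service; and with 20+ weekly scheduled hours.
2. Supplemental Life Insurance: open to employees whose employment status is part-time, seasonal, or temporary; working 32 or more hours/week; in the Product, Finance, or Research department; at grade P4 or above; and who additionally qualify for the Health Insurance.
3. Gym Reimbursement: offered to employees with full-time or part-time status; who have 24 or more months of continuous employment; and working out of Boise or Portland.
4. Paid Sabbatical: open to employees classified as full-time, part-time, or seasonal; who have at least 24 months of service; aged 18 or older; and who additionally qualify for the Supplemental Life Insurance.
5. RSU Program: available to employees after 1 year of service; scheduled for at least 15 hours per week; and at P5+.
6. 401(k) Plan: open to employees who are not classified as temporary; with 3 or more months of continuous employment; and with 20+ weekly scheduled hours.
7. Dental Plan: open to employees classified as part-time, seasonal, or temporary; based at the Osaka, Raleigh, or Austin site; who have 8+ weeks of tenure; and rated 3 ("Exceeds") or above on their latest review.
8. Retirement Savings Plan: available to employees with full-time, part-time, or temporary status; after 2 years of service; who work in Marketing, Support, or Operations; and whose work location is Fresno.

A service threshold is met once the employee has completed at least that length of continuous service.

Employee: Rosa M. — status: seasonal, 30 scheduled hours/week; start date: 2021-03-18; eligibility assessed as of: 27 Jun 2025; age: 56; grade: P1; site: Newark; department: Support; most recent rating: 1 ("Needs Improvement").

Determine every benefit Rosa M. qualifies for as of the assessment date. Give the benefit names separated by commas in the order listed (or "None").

Health Insurance, 401(k) Plan

Service from 2021-03-18 to 27 Jun 2025: 1562 days.
Health Insurance — status seasonal ✓ (not excluded); service 1562 days ≥ 3 months (≈90 days) ✓; 30 hrs/wk ≥ 20 ✓ → eligible.
Supplemental Life Insurance — status seasonal ✓; 30 hrs/wk < 32 ✗ → not eligible.
Gym Reimbursement — status seasonal ✗ (requires full-time or part-time) → not eligible.
Paid Sabbatical — status seasonal ✓; service 1562 days ≥ 24 months (≈720 days) ✓; age 56 ≥ 18 ✓; not eligible for Supplemental Life Insurance ✗ → not eligible.
RSU Program — service 1562 days ≥ 1 year (≈365 days) ✓; 30 hrs/wk ≥ 15 ✓; grade P1 < P5 ✗ → not eligible.
401(k) Plan — status seasonal ✓ (not excluded); service 1562 days ≥ 3 months (≈90 days) ✓; 30 hrs/wk ≥ 20 ✓ → eligible.
Dental Plan — status seasonal ✓; site Newark ✗ (not Osaka, Raleigh, or Austin) → not eligible.
Retirement Savings Plan — status seasonal ✗ (requires full-time, part-time, or temporary) → not eligible.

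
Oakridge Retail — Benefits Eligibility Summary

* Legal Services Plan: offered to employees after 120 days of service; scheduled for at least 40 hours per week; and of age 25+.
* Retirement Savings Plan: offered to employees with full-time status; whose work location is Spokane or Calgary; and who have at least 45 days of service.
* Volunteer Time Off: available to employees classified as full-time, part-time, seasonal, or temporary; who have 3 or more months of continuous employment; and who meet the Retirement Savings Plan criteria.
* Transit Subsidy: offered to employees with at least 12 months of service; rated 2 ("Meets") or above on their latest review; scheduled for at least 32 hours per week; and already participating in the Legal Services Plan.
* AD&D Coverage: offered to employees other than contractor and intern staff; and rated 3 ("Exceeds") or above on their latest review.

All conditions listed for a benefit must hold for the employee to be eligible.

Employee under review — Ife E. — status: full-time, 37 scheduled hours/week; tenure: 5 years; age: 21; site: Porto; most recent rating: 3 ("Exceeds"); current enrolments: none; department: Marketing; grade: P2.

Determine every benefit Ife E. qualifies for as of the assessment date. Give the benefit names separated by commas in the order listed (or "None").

AD&D Coverage

Legal Services Plan — service 5 years ≥ 120 days ✓; 37 hrs/wk < 40 ✗ → not eligible.
Retirement Savings Plan — status full-time ✓; site Porto ✗ (not Spokane or Calgary) → not eligible.
Volunteer Time Off — status full-time ✓; service 5 years ≥ 3 months (≈90 days) ✓; not eligible for Retirement Savings Plan ✗ → not eligible.
Transit Subsidy — service 5 years ≥ 12 months (≈360 days) ✓; rating 3 ≥ 2 ✓; 37 hrs/wk ≥ 32 ✓; not enrolled in Legal Services Plan ✗ → not eligible.
AD&D Coverage — status full-time ✓ (not excluded); rating 3 ≥ 3 ✓ → eligible.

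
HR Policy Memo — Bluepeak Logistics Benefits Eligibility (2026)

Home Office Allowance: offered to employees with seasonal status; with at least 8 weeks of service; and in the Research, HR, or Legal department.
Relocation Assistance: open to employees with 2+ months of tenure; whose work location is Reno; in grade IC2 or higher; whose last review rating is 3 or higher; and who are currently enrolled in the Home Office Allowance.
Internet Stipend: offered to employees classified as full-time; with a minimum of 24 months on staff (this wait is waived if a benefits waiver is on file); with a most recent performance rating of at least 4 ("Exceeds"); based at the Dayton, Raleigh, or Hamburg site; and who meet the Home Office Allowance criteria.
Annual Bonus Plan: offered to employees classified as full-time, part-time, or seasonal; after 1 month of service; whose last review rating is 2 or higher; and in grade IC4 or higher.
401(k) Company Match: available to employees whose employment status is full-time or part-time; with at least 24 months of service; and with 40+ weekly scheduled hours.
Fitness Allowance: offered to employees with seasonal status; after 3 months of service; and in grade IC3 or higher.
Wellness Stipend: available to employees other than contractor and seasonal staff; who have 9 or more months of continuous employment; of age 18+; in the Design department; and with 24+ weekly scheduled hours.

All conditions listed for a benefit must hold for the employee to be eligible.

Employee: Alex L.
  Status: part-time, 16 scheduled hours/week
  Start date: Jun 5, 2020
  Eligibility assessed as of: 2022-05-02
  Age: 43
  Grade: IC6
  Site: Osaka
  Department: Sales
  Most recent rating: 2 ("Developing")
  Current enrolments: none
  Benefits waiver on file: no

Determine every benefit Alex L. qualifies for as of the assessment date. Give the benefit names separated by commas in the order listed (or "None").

Annual Bonus Plan

Service from Jun 5, 2020 to 2022-05-02: 696 days.
Home Office Allowance — status part-time ✗ (requires seasonal) → not eligible.
Relocation Assistance — service 696 days ≥ 2 months (≈60 days) ✓; site Osaka ✗ (not Reno) → not eligible.
Internet Stipend — status part-time ✗ (requires full-time) → not eligible.
Annual Bonus Plan — status part-time ✓; service 696 days ≥ 1 month (≈30 days) ✓; rating 2 ≥ 2 ✓; grade IC6 ≥ IC4 ✓ → eligible.
401(k) Company Match — status part-time ✓; service 696 days < 24 months (≈720 days) ✗ → not eligible.
Fitness Allowance — status part-time ✗ (requires seasonal) → not eligible.
Wellness Stipend — status part-time ✓ (not excluded); service 696 days ≥ 9 months (≈270 days) ✓; age 43 ≥ 18 ✓; dept Sales ✗ → not eligible.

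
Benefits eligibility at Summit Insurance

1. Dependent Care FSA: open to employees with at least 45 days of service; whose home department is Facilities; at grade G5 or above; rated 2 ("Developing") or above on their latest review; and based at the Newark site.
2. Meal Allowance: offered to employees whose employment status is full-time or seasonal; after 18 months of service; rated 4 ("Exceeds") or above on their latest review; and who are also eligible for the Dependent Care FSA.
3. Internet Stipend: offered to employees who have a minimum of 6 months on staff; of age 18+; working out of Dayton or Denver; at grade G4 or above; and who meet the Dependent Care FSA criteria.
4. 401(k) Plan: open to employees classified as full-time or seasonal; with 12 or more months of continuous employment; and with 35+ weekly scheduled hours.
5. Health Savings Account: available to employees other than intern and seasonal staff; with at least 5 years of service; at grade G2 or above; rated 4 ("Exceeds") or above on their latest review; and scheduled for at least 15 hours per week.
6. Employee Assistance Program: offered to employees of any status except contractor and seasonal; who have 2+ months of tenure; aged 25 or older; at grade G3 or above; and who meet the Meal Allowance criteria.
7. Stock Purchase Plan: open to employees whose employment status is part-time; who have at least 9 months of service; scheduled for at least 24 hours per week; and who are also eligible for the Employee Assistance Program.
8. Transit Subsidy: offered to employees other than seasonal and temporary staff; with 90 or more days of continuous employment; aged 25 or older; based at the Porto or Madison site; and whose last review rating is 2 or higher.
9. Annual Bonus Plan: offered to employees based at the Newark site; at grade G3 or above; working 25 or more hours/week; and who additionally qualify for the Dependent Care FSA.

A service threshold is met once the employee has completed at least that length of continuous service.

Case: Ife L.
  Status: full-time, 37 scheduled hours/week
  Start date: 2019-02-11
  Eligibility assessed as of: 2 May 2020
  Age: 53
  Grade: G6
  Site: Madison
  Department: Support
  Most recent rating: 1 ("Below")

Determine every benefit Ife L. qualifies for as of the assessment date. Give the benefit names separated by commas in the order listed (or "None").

401(k) Plan

Service from 2019-02-11 to 2 May 2020: 446 days.
Dependent Care FSA — service 446 days ≥ 45 days ✓; dept Support ✗ → not eligible.
Meal Allowance — status full-time ✓; service 446 days < 18 months (≈540 days) ✗ → not eligible.
Internet Stipend — service 446 days ≥ 6 months (≈180 days) ✓; age 53 ≥ 18 ✓; site Madison ✗ (not Dayton or Denver) → not eligible.
401(k) Plan — status full-time ✓; service 446 days ≥ 12 months (≈360 days) ✓; 37 hrs/wk ≥ 35 ✓ → eligible.
Health Savings Account — status full-time ✓ (not excluded); service 446 days < 5 years (≈1825 days) ✗ → not eligible.
Employee Assistance Program — status full-time ✓ (not excluded); service 446 days ≥ 2 months (≈60 days) ✓; age 53 ≥ 25 ✓; grade G6 ≥ G3 ✓; not eligible for Meal Allowance ✗ → not eligible.
Stock Purchase Plan — status full-time ✗ (requires part-time) → not eligible.
Transit Subsidy — status full-time ✓ (not excluded); service 446 days ≥ 90 days ✓; age 53 ≥ 25 ✓; site Madison ✓; rating 1 < 2 ✗ → not eligible.
Annual Bonus Plan — site Madison ✗ (not Newark) → not eligible.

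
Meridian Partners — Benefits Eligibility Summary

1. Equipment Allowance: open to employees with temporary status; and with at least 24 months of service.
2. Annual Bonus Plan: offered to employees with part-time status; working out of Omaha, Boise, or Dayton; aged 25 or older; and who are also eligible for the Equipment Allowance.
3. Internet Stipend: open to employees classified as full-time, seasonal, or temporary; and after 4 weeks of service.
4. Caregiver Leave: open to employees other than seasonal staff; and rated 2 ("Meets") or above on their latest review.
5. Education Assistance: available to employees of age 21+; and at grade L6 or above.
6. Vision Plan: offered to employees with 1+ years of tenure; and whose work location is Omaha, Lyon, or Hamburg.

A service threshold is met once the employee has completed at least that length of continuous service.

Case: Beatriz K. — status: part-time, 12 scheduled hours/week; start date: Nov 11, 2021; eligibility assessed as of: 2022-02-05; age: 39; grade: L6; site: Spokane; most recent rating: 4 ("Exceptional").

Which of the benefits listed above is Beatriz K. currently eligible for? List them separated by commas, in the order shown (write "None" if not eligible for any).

Service from Nov 11, 2021 to 2022-02-05: 86 days.
Equipment Allowance — status part-time ✗ (requires temporary) → not eligible.
Annual Bonus Plan — status part-time ✓; site Spokane ✗ (not Omaha, Boise, or Dayton) → not eligible.
Internet Stipend — status part-time ✗ (requires full-time, seasonal, or temporary) → not eligible.
Caregiver Leave — status part-time ✓ (not excluded); rating 4 ≥ 2 ✓ → eligible.
Education Assistance — age 39 ≥ 21 ✓; grade L6 ≥ L6 ✓ → eligible.
Vision Plan — service 86 days < 1 year (≈365 days) ✗ → not eligible.

Caregiver Leave, Education Assistance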